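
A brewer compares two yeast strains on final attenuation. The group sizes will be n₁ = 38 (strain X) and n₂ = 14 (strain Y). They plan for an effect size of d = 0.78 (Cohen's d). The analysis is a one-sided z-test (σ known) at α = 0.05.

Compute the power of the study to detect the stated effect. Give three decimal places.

Noncentrality parameter: δ = d / √(1/n₁ + 1/n₂) = 0.78 / √(1/38 + 1/14) = 2.4949
One-sided α = 0.05 → critical value z_{0.05} = 1.645.
Power = Φ(δ − 1.645) = Φ(0.850) = 0.8023.

Power ≈ 0.802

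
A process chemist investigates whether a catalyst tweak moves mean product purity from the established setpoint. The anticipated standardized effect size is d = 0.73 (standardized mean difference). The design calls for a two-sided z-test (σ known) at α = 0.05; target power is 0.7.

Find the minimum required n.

Set Φ(δ − 1.960) = 0.7; then δ − 1.960 = Φ⁻¹(0.7) = 0.524, giving δ = 2.484.
(For δ > 0 the lower-tail rejection region contributes negligibly to power, so the one-term inversion is standard.)
δ = d·√n ⇒ n = (δ/d)² = (2.484 / 0.73)² = 11.58.
Round up to the next whole unit.

n = 12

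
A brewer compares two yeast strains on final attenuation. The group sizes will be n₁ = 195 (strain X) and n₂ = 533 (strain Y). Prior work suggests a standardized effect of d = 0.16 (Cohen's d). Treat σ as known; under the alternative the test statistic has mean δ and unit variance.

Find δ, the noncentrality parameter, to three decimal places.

δ ≈ 1.912

The noncentrality parameter scales effect size by the design's sample-size factor: δ = d / √(1/n₁ + 1/n₂) = 0.16 / √(1/195 + 1/533) = 1.9118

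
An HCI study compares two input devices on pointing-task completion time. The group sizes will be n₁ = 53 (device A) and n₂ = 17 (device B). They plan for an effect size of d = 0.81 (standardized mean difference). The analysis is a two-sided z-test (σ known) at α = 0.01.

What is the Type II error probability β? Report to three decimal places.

Noncentrality parameter: δ = d / √(1/n₁ + 1/n₂) = 0.81 / √(1/53 + 1/17) = 2.9060
Critical value for a two-sided test at α = 0.01: z_{α/2} = 2.576.
Power = Φ(δ − 2.576) + Φ(−δ − 2.576) = Φ(0.330) + Φ(-5.482) = 0.6294 + 0.0000 = 0.6294.
Type II error: β = 1 − power = 1 − 0.6294 = 0.3706.

β ≈ 0.371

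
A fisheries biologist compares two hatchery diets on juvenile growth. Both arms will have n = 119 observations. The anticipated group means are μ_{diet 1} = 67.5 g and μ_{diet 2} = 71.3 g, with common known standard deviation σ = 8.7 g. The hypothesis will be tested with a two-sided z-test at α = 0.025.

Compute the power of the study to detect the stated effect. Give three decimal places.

Standardized effect: d = |μ_{diet 1} − μ_{diet 2}| / σ = |67.5 − 71.3| / 8.7 = 0.4368
Noncentrality parameter: δ = d·√(n/2) = 0.4368 × √(119/2) = 3.3692
Critical value for a two-sided test at α = 0.025: z_{α/2} = 2.241.
Power = Φ(δ − 2.241) + Φ(−δ − 2.241) = Φ(1.128) + Φ(-5.611) = 0.8703 + 0.0000 = 0.8703.

Power ≈ 0.870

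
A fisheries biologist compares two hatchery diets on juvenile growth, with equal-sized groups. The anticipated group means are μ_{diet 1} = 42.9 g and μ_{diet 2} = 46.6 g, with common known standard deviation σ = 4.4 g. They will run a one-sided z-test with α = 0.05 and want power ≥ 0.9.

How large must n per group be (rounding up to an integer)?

n = 25 per group

Standardized effect: d = |μ_{diet 1} − μ_{diet 2}| / σ = |42.9 − 46.6| / 4.4 = 0.8409
Set Φ(δ − 1.645) = 0.9; then δ − 1.645 = Φ⁻¹(0.9) = 1.282, giving δ = 2.926.
δ = d·√(n/2) ⇒ n = 2(δ/d)² = 2 × (2.926 / 0.8409)² = 24.22.
Round up to the next whole unit.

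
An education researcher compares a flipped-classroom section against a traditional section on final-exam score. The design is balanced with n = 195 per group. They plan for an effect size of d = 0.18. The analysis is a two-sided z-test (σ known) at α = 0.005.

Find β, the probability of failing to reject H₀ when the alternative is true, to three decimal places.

β ≈ 0.848

Noncentrality parameter: λ = d·√(n/2) = 0.18 × √(195/2) = 1.7774
Two-sided α = 0.005 → critical value z_{0.0025} = 2.807.
Power = Φ(λ − 2.807) + Φ(−λ − 2.807) = Φ(-1.030) + Φ(-4.584) = 0.1516 + 0.0000 = 0.1516.
Type II error: β = 1 − power = 1 − 0.1516 = 0.8484.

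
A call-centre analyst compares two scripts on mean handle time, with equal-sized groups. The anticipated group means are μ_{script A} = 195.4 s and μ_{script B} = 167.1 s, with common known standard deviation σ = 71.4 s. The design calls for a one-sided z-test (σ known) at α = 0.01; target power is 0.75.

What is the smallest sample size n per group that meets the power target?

n = 115 per group

Standardized effect: d = |μ_{script A} − μ_{script B}| / σ = |195.4 − 167.1| / 71.4 = 0.3964
Set Φ(δ − 2.326) = 0.75; then δ − 2.326 = Φ⁻¹(0.75) = 0.674, giving δ = 3.001.
δ = d·√(n/2) ⇒ n = 2(δ/d)² = 2 × (3.001 / 0.3964)² = 114.64.
Rounding up, n = 115 per group.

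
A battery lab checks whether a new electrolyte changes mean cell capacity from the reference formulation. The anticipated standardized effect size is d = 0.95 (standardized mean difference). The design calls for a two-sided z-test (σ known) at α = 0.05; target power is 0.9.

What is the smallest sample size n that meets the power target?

n = 12

For power 0.9 need Φ(δ − z_{0.025}) = 0.9, so δ = z_{0.025} + z_{0.10} = 1.960 + 1.282 = 3.242.
(The Φ(−δ − z_{α/2}) term is vanishingly small for δ > 0 and is dropped in the standard sample-size formula.)
δ = d·√n ⇒ n = (δ/d)² = (3.242 / 0.95)² = 11.64.
Round up to the next whole unit.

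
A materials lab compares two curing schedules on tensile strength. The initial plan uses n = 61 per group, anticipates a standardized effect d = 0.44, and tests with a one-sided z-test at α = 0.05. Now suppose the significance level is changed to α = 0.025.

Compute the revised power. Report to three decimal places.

δ = d·√(n/2) = 0.44 × √(61/2) = 2.4300 (unchanged). New critical value: z_{0.025} = 1.960.
Revised power = P(Z > 1.960 − δ) = Φ(0.470) = 0.6808.

Power ≈ 0.681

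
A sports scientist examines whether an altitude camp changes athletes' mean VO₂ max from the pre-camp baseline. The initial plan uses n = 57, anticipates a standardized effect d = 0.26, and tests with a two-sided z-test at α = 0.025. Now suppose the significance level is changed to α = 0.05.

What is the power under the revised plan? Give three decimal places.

Power ≈ 0.501

δ = d·√n = 0.26 × √57 = 1.9630 (unchanged). New critical value: z_{0.025} = 1.960.
Revised power = Φ(δ − 1.960) + Φ(−δ − 1.960) = Φ(0.003) + Φ(-3.923) = 0.5012 + 0.0000 = 0.5012.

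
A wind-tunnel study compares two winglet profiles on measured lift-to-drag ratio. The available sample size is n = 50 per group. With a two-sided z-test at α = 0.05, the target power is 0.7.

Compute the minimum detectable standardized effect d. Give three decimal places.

Required noncentrality: δ = z_{0.025} + z_{0.30} = 1.960 + 0.524 = 2.484.
(The second rejection-region term Φ(−δ − z_{α/2}) is negligible and dropped.)
δ = d·√(n/2) ⇒ d = δ/√(n/2) = 2.484/√(50/2) = 0.4969.

d ≈ 0.497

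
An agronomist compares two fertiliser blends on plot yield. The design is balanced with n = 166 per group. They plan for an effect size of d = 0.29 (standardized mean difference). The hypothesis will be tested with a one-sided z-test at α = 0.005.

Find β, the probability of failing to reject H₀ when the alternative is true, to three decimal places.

Noncentrality parameter: δ = d·√(n/2) = 0.29 × √(166/2) = 2.6420
One-sided α = 0.005 → critical value z_{0.005} = 2.576.
Power = P(Z > 2.576 − δ) = Φ(0.066) = 0.5264.
Type II error: β = 1 − power = 1 − 0.5264 = 0.4736.

β ≈ 0.474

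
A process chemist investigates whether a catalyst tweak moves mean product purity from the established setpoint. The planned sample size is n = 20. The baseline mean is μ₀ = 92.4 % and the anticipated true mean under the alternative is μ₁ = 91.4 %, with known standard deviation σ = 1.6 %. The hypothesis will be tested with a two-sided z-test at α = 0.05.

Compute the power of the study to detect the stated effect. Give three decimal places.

Power ≈ 0.798

Standardized effect: d = |μ₁ − μ₀| / σ = |91.4 − 92.4| / 1.6 = 0.6250
Noncentrality parameter: δ = d·√n = 0.6250 × √20 = 2.7951
Critical value for a two-sided test at α = 0.05: z_{α/2} = 1.960.
Power = Φ(δ − 1.960) + Φ(−δ − 1.960) = Φ(0.835) + Φ(-4.755) = 0.7982 + 0.0000 = 0.7982.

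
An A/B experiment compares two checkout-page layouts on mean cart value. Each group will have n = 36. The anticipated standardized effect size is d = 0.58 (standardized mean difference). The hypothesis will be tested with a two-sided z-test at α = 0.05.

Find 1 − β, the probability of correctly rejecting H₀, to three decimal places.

Power ≈ 0.692

Noncentrality parameter: δ = d·√(n/2) = 0.58 × √(36/2) = 2.4607
Two-sided α = 0.05 → critical value z_{0.025} = 1.960.
Power = Φ(δ − 1.960) + Φ(−δ − 1.960) = Φ(0.501) + Φ(-4.421) = 0.6917 + 0.0000 = 0.6917.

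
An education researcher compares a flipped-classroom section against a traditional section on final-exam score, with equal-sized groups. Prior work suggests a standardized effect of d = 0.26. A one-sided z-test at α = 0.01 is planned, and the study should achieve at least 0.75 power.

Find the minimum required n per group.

Set Φ(δ − 2.326) = 0.75; then δ − 2.326 = Φ⁻¹(0.75) = 0.674, giving δ = 3.001.
δ = d·√(n/2) ⇒ n = 2(δ/d)² = 2 × (3.001 / 0.26)² = 266.42.
Rounding up, n = 267 per group.

n = 267 per group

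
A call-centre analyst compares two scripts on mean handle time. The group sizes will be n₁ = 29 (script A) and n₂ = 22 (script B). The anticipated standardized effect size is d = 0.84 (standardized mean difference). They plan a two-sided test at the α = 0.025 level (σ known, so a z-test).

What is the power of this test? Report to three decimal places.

Power ≈ 0.767

Noncentrality parameter: λ = d / √(1/n₁ + 1/n₂) = 0.84 / √(1/29 + 1/22) = 2.9710
Critical value for a two-sided test at α = 0.025: z_{α/2} = 2.241.
Power = Φ(λ − 2.241) + Φ(−λ − 2.241) = Φ(0.730) + Φ(-5.212) = 0.7672 + 0.0000 = 0.7672.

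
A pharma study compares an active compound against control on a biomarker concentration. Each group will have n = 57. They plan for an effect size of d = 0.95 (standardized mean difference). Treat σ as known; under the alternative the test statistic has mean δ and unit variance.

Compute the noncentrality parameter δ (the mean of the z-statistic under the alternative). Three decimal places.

δ ≈ 5.072

δ = d·√(n/2) = 0.95 × √(57/2) = 5.0716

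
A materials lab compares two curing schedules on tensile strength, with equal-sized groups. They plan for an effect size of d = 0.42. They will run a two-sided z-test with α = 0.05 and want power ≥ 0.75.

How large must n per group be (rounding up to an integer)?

For power 0.75 need Φ(δ − z_{0.025}) = 0.75, so δ = z_{0.025} + z_{0.25} = 1.960 + 0.674 = 2.634.
(For δ > 0 the lower-tail rejection region contributes negligibly to power, so the one-term inversion is standard.)
δ = d·√(n/2) ⇒ n = 2(δ/d)² = 2 × (2.634 / 0.42)² = 78.69.
Round up to the next whole unit.

n = 79 per group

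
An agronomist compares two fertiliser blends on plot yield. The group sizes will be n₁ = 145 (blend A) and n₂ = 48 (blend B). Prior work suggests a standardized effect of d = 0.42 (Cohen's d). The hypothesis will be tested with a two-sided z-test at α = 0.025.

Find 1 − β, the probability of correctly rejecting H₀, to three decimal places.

Power ≈ 0.611

Noncentrality parameter: δ = d / √(1/n₁ + 1/n₂) = 0.42 / √(1/145 + 1/48) = 2.5222
Two-sided α = 0.025 → critical value z_{0.0125} = 2.241.
Power = Φ(δ − 2.241) + Φ(−δ − 2.241) = Φ(0.281) + Φ(-4.764) = 0.6106 + 0.0000 = 0.6106.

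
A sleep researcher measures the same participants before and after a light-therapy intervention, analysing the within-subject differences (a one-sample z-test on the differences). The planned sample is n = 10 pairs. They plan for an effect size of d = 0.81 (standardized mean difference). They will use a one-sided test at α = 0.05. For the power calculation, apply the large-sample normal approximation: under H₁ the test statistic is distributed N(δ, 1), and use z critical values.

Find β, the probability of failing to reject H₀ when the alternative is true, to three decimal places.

β ≈ 0.180

Noncentrality parameter: δ = d·√n = 0.81 × √10 = 2.5614
Critical value for a one-sided test at α = 0.05: z_α = 1.645.
Power = Φ(δ − 1.645) = Φ(0.917) = 0.8203.
Type II error: β = 1 − power = 1 − 0.8203 = 0.1797.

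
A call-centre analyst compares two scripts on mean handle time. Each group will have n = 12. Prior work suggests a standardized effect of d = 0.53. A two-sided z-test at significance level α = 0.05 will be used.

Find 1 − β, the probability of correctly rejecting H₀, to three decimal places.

Noncentrality parameter: δ = d·√(n/2) = 0.53 × √(12/2) = 1.2982
Two-sided α = 0.05 → critical value z_{0.025} = 1.960.
Power = Φ(δ − 1.960) + Φ(−δ − 1.960) = Φ(-0.662) + Φ(-3.258) = 0.2541 + 0.0006 = 0.2546.

Power ≈ 0.255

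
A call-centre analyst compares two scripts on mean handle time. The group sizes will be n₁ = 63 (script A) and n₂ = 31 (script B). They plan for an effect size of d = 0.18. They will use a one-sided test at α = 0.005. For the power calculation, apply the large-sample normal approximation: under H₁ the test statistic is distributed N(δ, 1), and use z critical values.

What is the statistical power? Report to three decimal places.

Noncentrality parameter: δ = d / √(1/n₁ + 1/n₂) = 0.18 / √(1/63 + 1/31) = 0.8205
One-sided α = 0.005 → critical value z_{0.005} = 2.576.
Power = P(Z > 2.576 − δ) = Φ(-1.755) = 0.0396.

Power ≈ 0.040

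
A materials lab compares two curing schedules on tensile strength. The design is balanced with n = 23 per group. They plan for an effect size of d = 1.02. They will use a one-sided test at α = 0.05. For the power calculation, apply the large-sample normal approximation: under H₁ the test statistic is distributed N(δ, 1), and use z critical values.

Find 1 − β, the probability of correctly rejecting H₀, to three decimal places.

Power ≈ 0.965

Noncentrality parameter: δ = d·√(n/2) = 1.02 × √(23/2) = 3.4590
One-sided α = 0.05 → critical value z_{0.05} = 1.645.
Power = P(Z > 1.645 − δ) = Φ(1.814) = 0.9652.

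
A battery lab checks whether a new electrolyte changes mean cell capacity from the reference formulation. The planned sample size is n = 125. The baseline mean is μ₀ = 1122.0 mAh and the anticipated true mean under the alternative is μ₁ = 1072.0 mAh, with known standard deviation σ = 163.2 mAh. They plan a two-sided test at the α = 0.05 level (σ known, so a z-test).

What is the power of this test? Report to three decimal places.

Standardized effect: d = |μ₁ − μ₀| / σ = |1072.0 − 1122.0| / 163.2 = 0.3064
Noncentrality parameter: δ = d·√n = 0.3064 × √125 = 3.4253
Critical value for a two-sided test at α = 0.05: z_{α/2} = 1.960.
Power = Φ(δ − 1.960) + Φ(−δ − 1.960) = Φ(1.465) + Φ(-5.385) = 0.9286 + 0.0000 = 0.9286.

Power ≈ 0.929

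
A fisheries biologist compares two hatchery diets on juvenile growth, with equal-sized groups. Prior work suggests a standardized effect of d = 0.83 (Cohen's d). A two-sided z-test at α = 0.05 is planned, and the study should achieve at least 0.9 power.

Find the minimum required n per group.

Set Φ(δ − 1.960) = 0.9; then δ − 1.960 = Φ⁻¹(0.9) = 1.282, giving δ = 3.242.
(For δ > 0 the lower-tail rejection region contributes negligibly to power, so the one-term inversion is standard.)
δ = d·√(n/2) ⇒ n = 2(δ/d)² = 2 × (3.242 / 0.83)² = 30.50.
Round up to the next whole unit.

n = 31 per group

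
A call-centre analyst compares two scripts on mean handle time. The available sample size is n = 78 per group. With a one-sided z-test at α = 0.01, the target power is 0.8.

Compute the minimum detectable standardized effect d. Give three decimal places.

d ≈ 0.507

Required noncentrality: δ = z_{0.01} + z_{0.20} = 2.326 + 0.842 = 3.168.
δ = d·√(n/2) ⇒ d = δ/√(n/2) = 3.168/√(78/2) = 0.5073.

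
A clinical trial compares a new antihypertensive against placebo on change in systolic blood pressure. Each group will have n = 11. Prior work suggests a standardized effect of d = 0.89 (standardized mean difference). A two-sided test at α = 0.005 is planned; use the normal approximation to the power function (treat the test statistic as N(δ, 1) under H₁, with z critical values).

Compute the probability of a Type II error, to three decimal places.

Noncentrality parameter: δ = d·√(n/2) = 0.89 × √(11/2) = 2.0872
Two-sided α = 0.005 → critical value z_{0.0025} = 2.807.
Power = Φ(δ − 2.807) + Φ(−δ − 2.807) = Φ(-0.720) + Φ(-4.894) = 0.2358 + 0.0000 = 0.2358.
Type II error: β = 1 − power = 1 − 0.2358 = 0.7642.

β ≈ 0.764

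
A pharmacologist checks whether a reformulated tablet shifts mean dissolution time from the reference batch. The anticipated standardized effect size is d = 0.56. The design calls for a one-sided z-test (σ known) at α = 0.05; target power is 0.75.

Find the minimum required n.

For power 0.75 need Φ(δ − z_{0.05}) = 0.75, so δ = z_{0.05} + z_{0.25} = 1.645 + 0.674 = 2.319.
δ = d·√n ⇒ n = (δ/d)² = (2.319 / 0.56)² = 17.15.
Round up to the next whole unit.

n = 18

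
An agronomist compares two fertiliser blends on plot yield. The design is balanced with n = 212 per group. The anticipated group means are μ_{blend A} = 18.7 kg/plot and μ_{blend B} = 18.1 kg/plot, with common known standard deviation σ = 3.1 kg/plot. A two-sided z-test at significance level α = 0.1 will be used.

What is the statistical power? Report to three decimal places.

Power ≈ 0.636

Standardized effect: d = |μ_{blend A} − μ_{blend B}| / σ = |18.7 − 18.1| / 3.1 = 0.1935
Noncentrality parameter: δ = d·√(n/2) = 0.1935 × √(212/2) = 1.9927
Critical value for a two-sided test at α = 0.1: z_{α/2} = 1.645.
Power = Φ(δ − 1.645) + Φ(−δ − 1.645) = Φ(0.348) + Φ(-3.638) = 0.6360 + 0.0001 = 0.6362.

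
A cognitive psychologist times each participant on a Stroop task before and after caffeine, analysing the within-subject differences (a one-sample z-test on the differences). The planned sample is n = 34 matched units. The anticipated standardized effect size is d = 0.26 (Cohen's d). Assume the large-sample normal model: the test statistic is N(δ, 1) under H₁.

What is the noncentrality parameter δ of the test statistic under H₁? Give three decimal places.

The noncentrality parameter scales effect size by the design's sample-size factor: δ = d·√n = 0.26 × √34 = 1.5160

δ ≈ 1.516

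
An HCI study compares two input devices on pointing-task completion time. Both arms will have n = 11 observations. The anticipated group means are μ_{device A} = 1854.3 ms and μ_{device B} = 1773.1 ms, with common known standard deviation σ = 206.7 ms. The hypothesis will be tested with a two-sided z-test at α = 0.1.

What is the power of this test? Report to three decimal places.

Power ≈ 0.240

Standardized effect: d = |μ_{device A} − μ_{device B}| / σ = |1854.3 − 1773.1| / 206.7 = 0.3928
Noncentrality parameter: λ = d·√(n/2) = 0.3928 × √(11/2) = 0.9213
Two-sided α = 0.1 → critical value z_{0.05} = 1.645.
Power = Φ(λ − 1.645) + Φ(−λ − 1.645) = Φ(-0.724) + Φ(-2.566) = 0.2347 + 0.0051 = 0.2398.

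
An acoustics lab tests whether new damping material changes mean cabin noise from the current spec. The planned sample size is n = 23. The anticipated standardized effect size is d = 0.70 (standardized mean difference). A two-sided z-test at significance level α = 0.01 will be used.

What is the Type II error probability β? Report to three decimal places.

β ≈ 0.217

Noncentrality parameter: δ = d·√n = 0.70 × √23 = 3.3571
Critical value for a two-sided test at α = 0.01: z_{α/2} = 2.576.
Power = Φ(δ − 2.576) + Φ(−δ − 2.576) = Φ(0.781) + Φ(-5.933) = 0.7827 + 0.0000 = 0.7827.
Type II error: β = 1 − power = 1 − 0.7827 = 0.2173.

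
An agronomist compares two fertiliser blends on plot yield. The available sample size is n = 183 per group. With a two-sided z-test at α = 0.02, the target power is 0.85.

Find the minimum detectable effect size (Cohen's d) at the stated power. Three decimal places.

Required noncentrality: δ = z_{0.01} + z_{0.15} = 2.326 + 1.036 = 3.363.
(The second rejection-region term Φ(−δ − z_{α/2}) is negligible and dropped.)
δ = d·√(n/2) ⇒ d = δ/√(n/2) = 3.363/√(183/2) = 0.3516.

d ≈ 0.352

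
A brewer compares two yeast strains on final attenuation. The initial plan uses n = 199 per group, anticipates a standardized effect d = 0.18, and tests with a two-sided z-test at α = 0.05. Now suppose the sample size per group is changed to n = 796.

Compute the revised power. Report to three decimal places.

Power ≈ 0.949

With n = 796 per group: δ = d·√(n/2) = 0.18 × √(796/2) = 3.5910. Critical value z_{0.025} = 1.960.
Revised power = Φ(δ − 1.960) + Φ(−δ − 1.960) = Φ(1.631) + Φ(-5.551) = 0.9486 + 0.0000 = 0.9486.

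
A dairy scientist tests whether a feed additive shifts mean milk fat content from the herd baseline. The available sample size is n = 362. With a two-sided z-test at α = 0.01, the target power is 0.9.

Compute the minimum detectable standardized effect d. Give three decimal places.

d ≈ 0.203

Need Φ(δ − 2.576) = 0.9, so δ = 2.576 + 1.282 = 3.857.
(The second rejection-region term Φ(−δ − z_{α/2}) is negligible and dropped.)
δ = d·√n ⇒ d = δ/√n = 3.857/√362 = 0.2027.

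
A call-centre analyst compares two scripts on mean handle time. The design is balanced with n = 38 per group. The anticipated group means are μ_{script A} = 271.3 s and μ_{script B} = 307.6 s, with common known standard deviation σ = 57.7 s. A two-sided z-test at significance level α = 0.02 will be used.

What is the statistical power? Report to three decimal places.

Power ≈ 0.661

Standardized effect: d = |μ_{script A} − μ_{script B}| / σ = |271.3 − 307.6| / 57.7 = 0.6291
Noncentrality parameter: δ = d·√(n/2) = 0.6291 × √(38/2) = 2.7423
Critical value for a two-sided test at α = 0.02: z_{α/2} = 2.326.
Power = Φ(δ − 2.326) + Φ(−δ − 2.326) = Φ(0.416) + Φ(-5.069) = 0.6613 + 0.0000 = 0.6613.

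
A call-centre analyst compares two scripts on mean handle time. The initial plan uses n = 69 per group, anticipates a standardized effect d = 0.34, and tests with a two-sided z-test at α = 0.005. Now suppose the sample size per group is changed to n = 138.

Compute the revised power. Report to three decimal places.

Power ≈ 0.507

With n = 138 per group: δ = d·√(n/2) = 0.34 × √(138/2) = 2.8243. Critical value z_{0.0025} = 2.807.
Revised power = Φ(δ − 2.807) + Φ(−δ − 2.807) = Φ(0.017) + Φ(-5.631) = 0.5069 + 0.0000 = 0.5069.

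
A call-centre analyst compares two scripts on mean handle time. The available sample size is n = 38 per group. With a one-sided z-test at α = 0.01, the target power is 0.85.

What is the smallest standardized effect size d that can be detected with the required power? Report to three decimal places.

Need Φ(δ − 2.326) = 0.85, so δ = 2.326 + 1.036 = 3.363.
δ = d·√(n/2) ⇒ d = δ/√(n/2) = 3.363/√(38/2) = 0.7715.

d ≈ 0.771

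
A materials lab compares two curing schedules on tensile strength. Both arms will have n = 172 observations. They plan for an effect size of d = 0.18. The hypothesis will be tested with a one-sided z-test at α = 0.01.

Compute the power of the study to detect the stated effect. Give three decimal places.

Noncentrality parameter: δ = d·√(n/2) = 0.18 × √(172/2) = 1.6693
Critical value for a one-sided test at α = 0.01: z_α = 2.326.
Power = Φ(δ − 2.326) = Φ(-0.657) = 0.2556.

Power ≈ 0.256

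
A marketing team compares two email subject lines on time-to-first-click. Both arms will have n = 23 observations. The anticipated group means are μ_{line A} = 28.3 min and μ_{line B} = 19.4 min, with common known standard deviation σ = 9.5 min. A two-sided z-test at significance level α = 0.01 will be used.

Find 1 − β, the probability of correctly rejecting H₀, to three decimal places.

Power ≈ 0.726

Standardized effect: d = |μ_{line A} − μ_{line B}| / σ = |28.3 − 19.4| / 9.5 = 0.9368
Noncentrality parameter: δ = d·√(n/2) = 0.9368 × √(23/2) = 3.1770
Critical value for a two-sided test at α = 0.01: z_{α/2} = 2.576.
Power = Φ(δ − 2.576) + Φ(−δ − 2.576) = Φ(0.601) + Φ(-5.753) = 0.7261 + 0.0000 = 0.7261.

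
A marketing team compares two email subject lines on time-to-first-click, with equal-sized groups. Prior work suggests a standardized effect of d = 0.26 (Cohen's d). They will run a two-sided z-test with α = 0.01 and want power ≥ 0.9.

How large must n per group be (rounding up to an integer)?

n = 441 per group

For power 0.9 need Φ(δ − z_{0.005}) = 0.9, so δ = z_{0.005} + z_{0.10} = 2.576 + 1.282 = 3.857.
(For δ > 0 the lower-tail rejection region contributes negligibly to power, so the one-term inversion is standard.)
δ = d·√(n/2) ⇒ n = 2(δ/d)² = 2 × (3.857 / 0.26)² = 440.22.
Rounding up, n = 441 per group.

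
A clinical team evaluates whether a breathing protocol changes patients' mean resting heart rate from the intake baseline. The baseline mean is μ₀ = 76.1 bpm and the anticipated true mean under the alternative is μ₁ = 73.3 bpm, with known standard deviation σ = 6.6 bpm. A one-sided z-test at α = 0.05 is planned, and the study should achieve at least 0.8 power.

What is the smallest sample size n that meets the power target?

n = 35

Standardized effect: d = |μ₁ − μ₀| / σ = |73.3 − 76.1| / 6.6 = 0.4242
Set Φ(δ − 1.645) = 0.8; then δ − 1.645 = Φ⁻¹(0.8) = 0.842, giving δ = 2.486.
δ = d·√n ⇒ n = (δ/d)² = (2.486 / 0.4242)² = 34.35.
Round up to the next whole unit.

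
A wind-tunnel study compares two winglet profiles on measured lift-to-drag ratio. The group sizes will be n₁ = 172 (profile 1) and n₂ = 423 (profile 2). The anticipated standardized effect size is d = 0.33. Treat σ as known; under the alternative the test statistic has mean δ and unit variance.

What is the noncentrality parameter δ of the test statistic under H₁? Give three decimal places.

δ = d / √(1/n₁ + 1/n₂) = 0.33 / √(1/172 + 1/423) = 3.6491

δ ≈ 3.649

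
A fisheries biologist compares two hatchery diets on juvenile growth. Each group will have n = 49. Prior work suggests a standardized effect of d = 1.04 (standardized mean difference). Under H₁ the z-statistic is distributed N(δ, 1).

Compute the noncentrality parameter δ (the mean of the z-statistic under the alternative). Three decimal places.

δ ≈ 5.148

δ = d·√(n/2) = 1.04 × √(49/2) = 5.1477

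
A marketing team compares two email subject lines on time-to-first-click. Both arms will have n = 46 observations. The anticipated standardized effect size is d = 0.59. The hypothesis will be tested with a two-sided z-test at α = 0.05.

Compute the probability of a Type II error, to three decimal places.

Noncentrality parameter: δ = d·√(n/2) = 0.59 × √(46/2) = 2.8295
Critical value for a two-sided test at α = 0.05: z_{α/2} = 1.960.
Power = Φ(δ − 1.960) + Φ(−δ − 1.960) = Φ(0.870) + Φ(-4.790) = 0.8077 + 0.0000 = 0.8077.
Type II error: β = 1 − power = 1 − 0.8077 = 0.1923.

β ≈ 0.192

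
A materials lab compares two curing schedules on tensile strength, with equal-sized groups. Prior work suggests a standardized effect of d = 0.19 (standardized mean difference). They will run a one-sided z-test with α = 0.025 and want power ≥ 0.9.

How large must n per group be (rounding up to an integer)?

n = 583 per group

For power 0.9 need Φ(δ − z_{0.025}) = 0.9, so δ = z_{0.025} + z_{0.10} = 1.960 + 1.282 = 3.242.
δ = d·√(n/2) ⇒ n = 2(δ/d)² = 2 × (3.242 / 0.19)² = 582.13.
Rounding up, n = 583 per group.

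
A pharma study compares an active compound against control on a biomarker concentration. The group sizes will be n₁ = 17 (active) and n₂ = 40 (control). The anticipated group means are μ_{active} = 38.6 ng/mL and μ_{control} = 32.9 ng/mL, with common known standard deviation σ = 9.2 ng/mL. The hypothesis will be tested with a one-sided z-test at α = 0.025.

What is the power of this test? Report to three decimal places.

Power ≈ 0.571

Standardized effect: d = |μ_{active} − μ_{control}| / σ = |38.6 − 32.9| / 9.2 = 0.6196
Noncentrality parameter: δ = d / √(1/n₁ + 1/n₂) = 0.6196 / √(1/17 + 1/40) = 2.1400
One-sided α = 0.025 → critical value z_{0.025} = 1.960.
Power = Φ(δ − 1.960) = Φ(0.180) = 0.5714.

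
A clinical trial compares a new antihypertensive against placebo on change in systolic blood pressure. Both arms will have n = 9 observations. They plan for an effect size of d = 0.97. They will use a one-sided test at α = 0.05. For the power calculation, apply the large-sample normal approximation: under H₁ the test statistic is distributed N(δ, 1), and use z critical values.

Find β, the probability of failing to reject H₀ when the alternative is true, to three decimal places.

β ≈ 0.340

Noncentrality parameter: δ = d·√(n/2) = 0.97 × √(9/2) = 2.0577
One-sided α = 0.05 → critical value z_{0.05} = 1.645.
Power = P(Z > 1.645 − δ) = Φ(0.413) = 0.6601.
Type II error: β = 1 − power = 1 − 0.6601 = 0.3399.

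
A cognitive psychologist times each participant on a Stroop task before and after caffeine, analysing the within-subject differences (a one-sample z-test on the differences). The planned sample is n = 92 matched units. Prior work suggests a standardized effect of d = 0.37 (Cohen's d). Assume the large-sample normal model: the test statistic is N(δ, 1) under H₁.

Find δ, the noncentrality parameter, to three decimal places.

δ ≈ 3.549

The noncentrality parameter scales effect size by the design's sample-size factor: δ = d·√n = 0.37 × √92 = 3.5489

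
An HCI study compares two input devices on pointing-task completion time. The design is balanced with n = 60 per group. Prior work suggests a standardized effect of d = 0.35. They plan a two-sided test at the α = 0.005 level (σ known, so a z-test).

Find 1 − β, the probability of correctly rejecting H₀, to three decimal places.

Noncentrality parameter: δ = d·√(n/2) = 0.35 × √(60/2) = 1.9170
Two-sided α = 0.005 → critical value z_{0.0025} = 2.807.
Power = Φ(δ − 2.807) + Φ(−δ − 2.807) = Φ(-0.890) + Φ(-4.724) = 0.1867 + 0.0000 = 0.1867.

Power ≈ 0.187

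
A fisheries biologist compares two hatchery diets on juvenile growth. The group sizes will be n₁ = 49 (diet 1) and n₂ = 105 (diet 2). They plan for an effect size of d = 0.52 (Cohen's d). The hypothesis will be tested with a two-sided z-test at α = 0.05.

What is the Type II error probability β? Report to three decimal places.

β ≈ 0.148

Noncentrality parameter: δ = d / √(1/n₁ + 1/n₂) = 0.52 / √(1/49 + 1/105) = 3.0056
Critical value for a two-sided test at α = 0.05: z_{α/2} = 1.960.
Power = Φ(δ − 1.960) + Φ(−δ − 1.960) = Φ(1.046) + Φ(-4.966) = 0.8521 + 0.0000 = 0.8521.
Type II error: β = 1 − power = 1 − 0.8521 = 0.1479.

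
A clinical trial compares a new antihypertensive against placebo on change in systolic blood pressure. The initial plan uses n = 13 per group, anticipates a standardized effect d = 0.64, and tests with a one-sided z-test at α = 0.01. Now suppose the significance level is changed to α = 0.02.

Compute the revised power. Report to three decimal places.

δ = d·√(n/2) = 0.64 × √(13/2) = 1.6317 (unchanged). New critical value: z_{0.02} = 2.054.
Revised power = Φ(δ − 2.054) = Φ(-0.422) = 0.3365.

Power ≈ 0.336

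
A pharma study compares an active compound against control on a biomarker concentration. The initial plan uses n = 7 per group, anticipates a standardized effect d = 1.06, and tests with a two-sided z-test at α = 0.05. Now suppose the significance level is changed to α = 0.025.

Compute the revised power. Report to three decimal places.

δ = d·√(n/2) = 1.06 × √(7/2) = 1.9831 (unchanged). New critical value: z_{0.0125} = 2.241.
Revised power = Φ(δ − 2.241) + Φ(−δ − 2.241) = Φ(-0.258) + Φ(-4.224) = 0.3981 + 0.0000 = 0.3981.

Power ≈ 0.398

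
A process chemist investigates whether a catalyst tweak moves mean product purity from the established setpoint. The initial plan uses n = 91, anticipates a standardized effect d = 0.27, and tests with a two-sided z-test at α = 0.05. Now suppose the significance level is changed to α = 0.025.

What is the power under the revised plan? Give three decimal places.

δ = d·√n = 0.27 × √91 = 2.5756 (unchanged). New critical value: z_{0.0125} = 2.241.
Revised power = Φ(δ − 2.241) + Φ(−δ − 2.241) = Φ(0.334) + Φ(-4.817) = 0.6309 + 0.0000 = 0.6309.

Power ≈ 0.631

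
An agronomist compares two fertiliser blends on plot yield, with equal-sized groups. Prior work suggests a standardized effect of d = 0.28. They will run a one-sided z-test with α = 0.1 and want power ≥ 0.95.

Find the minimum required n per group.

For power 0.95 need Φ(δ − z_{0.1}) = 0.95, so δ = z_{0.1} + z_{0.05} = 1.282 + 1.645 = 2.926.
δ = d·√(n/2) ⇒ n = 2(δ/d)² = 2 × (2.926 / 0.28)² = 218.47.
Round up to the next whole unit.

n = 219 per group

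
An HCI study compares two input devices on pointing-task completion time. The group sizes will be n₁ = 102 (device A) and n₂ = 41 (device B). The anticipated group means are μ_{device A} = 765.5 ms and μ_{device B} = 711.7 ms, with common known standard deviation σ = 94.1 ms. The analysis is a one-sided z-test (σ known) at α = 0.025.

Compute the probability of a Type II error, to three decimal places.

β ≈ 0.129

Standardized effect: d = |μ_{device A} − μ_{device B}| / σ = |765.5 − 711.7| / 94.1 = 0.5717
Noncentrality parameter: δ = d / √(1/n₁ + 1/n₂) = 0.5717 / √(1/102 + 1/41) = 3.0918
One-sided α = 0.025 → critical value z_{0.025} = 1.960.
Power = Φ(δ − 1.960) = Φ(1.132) = 0.8712.
Type II error: β = 1 − power = 1 − 0.8712 = 0.1288.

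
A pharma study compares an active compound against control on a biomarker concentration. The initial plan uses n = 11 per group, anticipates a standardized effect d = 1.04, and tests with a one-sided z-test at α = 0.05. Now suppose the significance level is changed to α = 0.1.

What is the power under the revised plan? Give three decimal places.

δ = d·√(n/2) = 1.04 × √(11/2) = 2.4390 (unchanged). New critical value: z_{0.1} = 1.282.
Revised power = Φ(δ − 1.282) = Φ(1.157) = 0.8765.

Power ≈ 0.876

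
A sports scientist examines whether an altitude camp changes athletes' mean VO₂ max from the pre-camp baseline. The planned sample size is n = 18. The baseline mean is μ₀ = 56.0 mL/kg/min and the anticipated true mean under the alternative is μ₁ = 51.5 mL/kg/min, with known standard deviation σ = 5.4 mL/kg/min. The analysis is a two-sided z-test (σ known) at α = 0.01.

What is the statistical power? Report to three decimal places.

Standardized effect: d = |μ₁ − μ₀| / σ = |51.5 − 56.0| / 5.4 = 0.8333
Noncentrality parameter: δ = d·√n = 0.8333 × √18 = 3.5355
Two-sided α = 0.01 → critical value z_{0.005} = 2.576.
Power = Φ(δ − 2.576) + Φ(−δ − 2.576) = Φ(0.960) + Φ(-6.111) = 0.8314 + 0.0000 = 0.8314.

Power ≈ 0.831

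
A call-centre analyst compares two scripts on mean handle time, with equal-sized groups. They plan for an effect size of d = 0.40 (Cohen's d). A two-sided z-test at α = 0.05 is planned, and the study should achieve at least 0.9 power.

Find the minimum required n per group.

For power 0.9 need Φ(δ − z_{0.025}) = 0.9, so δ = z_{0.025} + z_{0.10} = 1.960 + 1.282 = 3.242.
(Ignoring the negligible lower-tail rejection probability gives the usual closed-form inversion.)
δ = d·√(n/2) ⇒ n = 2(δ/d)² = 2 × (3.242 / 0.40)² = 131.34.
Round up to the next whole unit.

n = 132 per group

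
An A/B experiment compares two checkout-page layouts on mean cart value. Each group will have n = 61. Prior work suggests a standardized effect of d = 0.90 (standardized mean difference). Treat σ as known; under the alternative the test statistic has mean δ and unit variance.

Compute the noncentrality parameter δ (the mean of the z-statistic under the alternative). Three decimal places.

δ ≈ 4.970

The noncentrality parameter scales effect size by the design's sample-size factor: δ = d·√(n/2) = 0.90 × √(61/2) = 4.9704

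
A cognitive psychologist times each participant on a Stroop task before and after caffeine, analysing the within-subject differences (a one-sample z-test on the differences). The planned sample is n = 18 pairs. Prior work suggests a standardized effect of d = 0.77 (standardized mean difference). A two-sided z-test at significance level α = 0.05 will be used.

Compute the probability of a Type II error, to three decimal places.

Noncentrality parameter: δ = d·√n = 0.77 × √18 = 3.2668
Critical value for a two-sided test at α = 0.05: z_{α/2} = 1.960.
Power = Φ(δ − 1.960) + Φ(−δ − 1.960) = Φ(1.307) + Φ(-5.227) = 0.9044 + 0.0000 = 0.9044.
Type II error: β = 1 − power = 1 − 0.9044 = 0.0956.

β ≈ 0.096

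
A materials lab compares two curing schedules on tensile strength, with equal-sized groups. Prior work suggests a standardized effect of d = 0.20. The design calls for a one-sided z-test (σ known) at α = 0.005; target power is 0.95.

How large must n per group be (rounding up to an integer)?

n = 891 per group

Set Φ(δ − 2.576) = 0.95; then δ − 2.576 = Φ⁻¹(0.95) = 1.645, giving δ = 4.221.
δ = d·√(n/2) ⇒ n = 2(δ/d)² = 2 × (4.221 / 0.20)² = 890.71.
Rounding up, n = 891 per group.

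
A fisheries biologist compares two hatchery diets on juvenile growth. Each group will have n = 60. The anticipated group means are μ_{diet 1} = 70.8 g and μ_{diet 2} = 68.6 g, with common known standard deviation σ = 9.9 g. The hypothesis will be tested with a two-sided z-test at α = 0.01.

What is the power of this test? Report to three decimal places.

Power ≈ 0.087

Standardized effect: d = |μ_{diet 1} − μ_{diet 2}| / σ = |70.8 − 68.6| / 9.9 = 0.2222
Noncentrality parameter: λ = d·√(n/2) = 0.2222 × √(60/2) = 1.2172
Two-sided α = 0.01 → critical value z_{0.005} = 2.576.
Power = Φ(λ − 2.576) + Φ(−λ − 2.576) = Φ(-1.359) + Φ(-3.793) = 0.0871 + 0.0001 = 0.0872.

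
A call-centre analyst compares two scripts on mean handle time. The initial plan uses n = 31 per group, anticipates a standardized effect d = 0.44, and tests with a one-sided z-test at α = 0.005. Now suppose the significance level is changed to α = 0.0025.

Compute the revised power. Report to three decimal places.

Power ≈ 0.141

δ = d·√(n/2) = 0.44 × √(31/2) = 1.7323 (unchanged). New critical value: z_{0.0025} = 2.807.
Revised power = Φ(δ − 2.807) = Φ(-1.075) = 0.1412.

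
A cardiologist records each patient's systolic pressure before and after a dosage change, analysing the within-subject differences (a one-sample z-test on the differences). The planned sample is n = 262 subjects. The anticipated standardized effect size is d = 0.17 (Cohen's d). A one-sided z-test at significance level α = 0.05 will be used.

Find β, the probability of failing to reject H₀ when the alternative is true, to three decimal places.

Noncentrality parameter: δ = d·√n = 0.17 × √262 = 2.7517
One-sided α = 0.05 → critical value z_{0.05} = 1.645.
Power = P(Z > 1.645 − δ) = Φ(1.107) = 0.8658.
Type II error: β = 1 − power = 1 − 0.8658 = 0.1342.

β ≈ 0.134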